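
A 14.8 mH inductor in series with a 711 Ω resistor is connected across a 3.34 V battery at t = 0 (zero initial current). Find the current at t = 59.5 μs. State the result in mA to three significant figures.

τ = L/R = 1.480×10^-2/711 = 2.082×10^-5 s; final current I_∞ = ε/R = 3.34/711 = 4.698×10^-3 A.
I(t) = I_∞(1 − e^(−t/τ)) with t/τ = 2.858.
I = (4.698×10^-3)(1 − e^(−2.858)) = 4.428×10^-3 A.

I ≈ 4.43 mA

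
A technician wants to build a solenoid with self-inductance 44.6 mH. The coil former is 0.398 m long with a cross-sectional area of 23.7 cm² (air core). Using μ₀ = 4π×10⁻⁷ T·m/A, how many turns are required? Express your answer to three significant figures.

N ≈ 2440 turns

A = 23.7 cm² = 2.370×10^-3 m².
From L = μ₀N²A/ℓ, N = √(Lℓ / (μ₀A)).
N = √[(4.460×10^-2)(0.398) / ((4π×10⁻⁷)×2.370×10^-3)] = √(5.960×10^6) ≈ 2441.3.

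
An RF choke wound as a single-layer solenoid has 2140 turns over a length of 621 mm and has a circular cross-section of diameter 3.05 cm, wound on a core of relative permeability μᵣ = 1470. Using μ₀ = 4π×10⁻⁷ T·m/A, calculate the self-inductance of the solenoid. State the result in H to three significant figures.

L ≈ 9.95 H

A = π(d/2)² = π(1.525×10^-2 m)² = 7.306×10^-4 m².
For a long solenoid, L = μ₀μᵣN²A/ℓ.
L = (4π×10⁻⁷)(1470)(2140)²(7.306×10^-4)/(0.621 m) = 9.953 H.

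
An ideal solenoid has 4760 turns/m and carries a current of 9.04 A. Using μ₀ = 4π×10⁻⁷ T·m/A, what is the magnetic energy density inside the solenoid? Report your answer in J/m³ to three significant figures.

u ≈ 1160 J/m³

B = μ₀nI = (4π×10⁻⁷)(4.760×10^3)(9.04) = 5.407×10^-2 T.
u = B²/(2μ₀) = (5.407×10^-2)²/(2×4π×10⁻⁷) = 1.163×10^3 J/m³.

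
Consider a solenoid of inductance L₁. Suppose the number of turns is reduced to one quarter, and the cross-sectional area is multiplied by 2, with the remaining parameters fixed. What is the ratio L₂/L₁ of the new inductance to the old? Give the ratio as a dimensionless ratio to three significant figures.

For a solenoid, L ∝ μᵣN²A/ℓ.
L₂/L₁ = (0.25)^2 × (2) = 0.125.

L₂/L₁ = 0.125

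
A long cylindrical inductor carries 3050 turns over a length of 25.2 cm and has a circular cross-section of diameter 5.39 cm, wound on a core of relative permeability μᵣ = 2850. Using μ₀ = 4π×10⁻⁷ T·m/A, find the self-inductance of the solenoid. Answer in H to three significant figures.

A = π(d/2)² = π(2.695×10^-2 m)² = 2.282×10^-3 m².
For a long solenoid, L = μ₀μᵣN²A/ℓ.
L = (4π×10⁻⁷)(2850)(3050)²(2.282×10^-3)/(0.252 m) = 301.7 H.

L ≈ 302 H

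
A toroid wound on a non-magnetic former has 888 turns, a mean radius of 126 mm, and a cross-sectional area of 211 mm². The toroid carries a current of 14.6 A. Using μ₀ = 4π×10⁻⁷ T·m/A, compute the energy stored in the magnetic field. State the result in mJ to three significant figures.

U ≈ 28.1 mJ

L = μ₀N²A/(2πR) = (4π×10⁻⁷)(888)²(2.110×10^-4)/(2π×0.126) = 2.641×10^-4 H.
U = ½LI² = ½(2.641×10^-4)(14.6)² = 2.8148×10^-2 J.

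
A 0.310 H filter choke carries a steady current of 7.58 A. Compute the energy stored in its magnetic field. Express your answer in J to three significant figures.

Stored magnetic energy: U = ½LI².
U = ½(0.31 H)(7.58 A)² = 8.906 J.

U ≈ 8.91 J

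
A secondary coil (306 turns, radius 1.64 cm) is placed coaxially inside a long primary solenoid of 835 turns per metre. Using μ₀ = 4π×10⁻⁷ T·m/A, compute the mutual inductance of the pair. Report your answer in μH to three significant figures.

The outer solenoid produces a uniform field B₁ = μ₀n₁I₁ across the inner coil,
so the flux linkage is N₂Φ = N₂B₁A₂ = μ₀n₁N₂A₂·I₁, giving M = μ₀n₁N₂A₂.
A₂ = πr² = π(1.640×10^-2 m)² = 8.450×10^-4 m².
M = (4π×10⁻⁷)(835)(306)(8.450×10^-4) = 2.713×10^-4 H.

M ≈ 271 μH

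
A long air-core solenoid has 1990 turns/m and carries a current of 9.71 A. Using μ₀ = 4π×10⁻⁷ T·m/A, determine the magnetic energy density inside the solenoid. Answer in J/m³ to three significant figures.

B = μ₀nI = (4π×10⁻⁷)(1.990×10^3)(9.71) = 2.428×10^-2 T.
u = B²/(2μ₀) = (2.428×10^-2)²/(2×4π×10⁻⁷) = 234.6 J/m³.

u ≈ 235 J/m³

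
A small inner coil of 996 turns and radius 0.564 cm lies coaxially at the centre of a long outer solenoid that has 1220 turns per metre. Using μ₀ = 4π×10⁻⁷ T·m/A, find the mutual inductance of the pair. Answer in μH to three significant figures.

The outer solenoid produces a uniform field B₁ = μ₀n₁I₁ across the inner coil,
so the flux linkage is N₂Φ = N₂B₁A₂ = μ₀n₁N₂A₂·I₁, giving M = μ₀n₁N₂A₂.
A₂ = πr² = π(5.640×10^-3 m)² = 9.993×10^-5 m².
M = (4π×10⁻⁷)(1220)(996)(9.993×10^-5) = 1.526×10^-4 H.

M ≈ 153 μH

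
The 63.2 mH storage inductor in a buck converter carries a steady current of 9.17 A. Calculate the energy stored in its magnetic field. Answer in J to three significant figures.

Stored magnetic energy: U = ½LI².
U = ½(6.320×10^-2 H)(9.17 A)² = 2.657 J.

U ≈ 2.66 J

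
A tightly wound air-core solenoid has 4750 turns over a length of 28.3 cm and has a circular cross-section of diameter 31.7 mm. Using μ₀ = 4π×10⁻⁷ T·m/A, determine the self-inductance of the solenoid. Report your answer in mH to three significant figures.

L ≈ 79.1 mH

A = π(d/2)² = π(1.585×10^-2 m)² = 7.892×10^-4 m².
For a long solenoid, L = μ₀N²A/ℓ.
L = (4π×10⁻⁷)(4750)²(7.892×10^-4)/(0.283 m) = 7.907×10^-2 H.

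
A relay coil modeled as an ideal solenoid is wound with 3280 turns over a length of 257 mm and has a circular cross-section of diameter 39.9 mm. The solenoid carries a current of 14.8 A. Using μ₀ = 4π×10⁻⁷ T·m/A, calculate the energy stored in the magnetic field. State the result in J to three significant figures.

U ≈ 7.20 J

A = π(d/2)² = π(1.995×10^-2 m)² = 1.250×10^-3 m².
L = μ₀N²A/ℓ = (4π×10⁻⁷)(3280)²(1.250×10^-3)/(0.257) = 6.577×10^-2 H.
U = ½LI² = ½(6.577×10^-2)(14.8)² = 7.204 J.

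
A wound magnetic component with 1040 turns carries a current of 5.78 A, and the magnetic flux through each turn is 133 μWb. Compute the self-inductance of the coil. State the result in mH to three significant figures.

Self-inductance is defined by L = NΦ_B/I (flux linkage over current).
L = (1040)(1.330×10^-4 Wb)/(5.78 A) = 2.393×10^-2 H.

L ≈ 23.9 mH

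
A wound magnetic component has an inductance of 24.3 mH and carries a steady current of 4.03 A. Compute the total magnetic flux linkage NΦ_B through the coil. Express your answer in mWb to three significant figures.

NΦ_B ≈ 97.9 mWb

From L = NΦ_B/I, the flux linkage is NΦ_B = LI.
NΦ_B = (2.430×10^-2 H)(4.03 A) = 9.793×10^-2 Wb.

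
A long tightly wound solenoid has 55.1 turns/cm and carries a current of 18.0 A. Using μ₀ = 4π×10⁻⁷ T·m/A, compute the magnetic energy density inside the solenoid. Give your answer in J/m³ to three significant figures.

B = μ₀nI = (4π×10⁻⁷)(5.510×10^3)(18.0) = 0.1246 T.
u = B²/(2μ₀) = (0.1246)²/(2×4π×10⁻⁷) = 6.181×10^3 J/m³.

u ≈ 6180 J/m³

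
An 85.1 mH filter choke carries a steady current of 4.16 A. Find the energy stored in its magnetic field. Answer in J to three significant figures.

U ≈ 0.736 J

Stored magnetic energy: U = ½LI².
U = ½(8.510×10^-2 H)(4.16 A)² = 0.7364 J.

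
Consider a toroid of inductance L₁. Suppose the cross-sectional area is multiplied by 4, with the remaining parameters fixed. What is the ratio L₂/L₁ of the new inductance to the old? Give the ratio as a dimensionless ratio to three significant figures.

For a toroid, L ∝ μᵣN²A/R.
L₂/L₁ = (4) = 4.00.

L₂/L₁ = 4.00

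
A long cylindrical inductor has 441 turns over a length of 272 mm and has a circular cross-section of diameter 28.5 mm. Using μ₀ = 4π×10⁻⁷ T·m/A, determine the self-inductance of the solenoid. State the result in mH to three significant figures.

A = π(d/2)² = π(1.425×10^-2 m)² = 6.379×10^-4 m².
For a long solenoid, L = μ₀N²A/ℓ.
L = (4π×10⁻⁷)(441)²(6.379×10^-4)/(0.272 m) = 5.732×10^-4 H.

L ≈ 0.573 mH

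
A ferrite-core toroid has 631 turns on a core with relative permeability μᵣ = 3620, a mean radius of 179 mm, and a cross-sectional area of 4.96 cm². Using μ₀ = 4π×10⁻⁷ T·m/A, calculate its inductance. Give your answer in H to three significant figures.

L ≈ 0.799 H

For a thin toroid, L = μ₀μᵣN²A/(2πR).
L = (4π×10⁻⁷)(3620)(631)²(4.960×10^-4) / (2π×0.179 m) = 0.7988 H.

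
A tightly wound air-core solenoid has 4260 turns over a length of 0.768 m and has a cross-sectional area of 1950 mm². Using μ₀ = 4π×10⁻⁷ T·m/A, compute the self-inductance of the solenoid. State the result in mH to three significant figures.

L ≈ 57.9 mH

A = 1950 mm² = 1.950×10^-3 m².
For a long solenoid, L = μ₀N²A/ℓ.
L = (4π×10⁻⁷)(4260)²(1.950×10^-3)/(0.768 m) = 5.790×10^-2 H.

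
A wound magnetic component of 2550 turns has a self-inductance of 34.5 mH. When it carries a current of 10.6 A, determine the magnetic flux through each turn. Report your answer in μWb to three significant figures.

From L = NΦ_B/I, the flux per turn is Φ_B = LI/N.
Φ_B = (3.450×10^-2 H)(10.6 A)/2550 = 1.434×10^-4 Wb.

Φ_B ≈ 143 μWb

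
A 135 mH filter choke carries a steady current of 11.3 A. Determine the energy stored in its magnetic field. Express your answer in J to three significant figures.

Stored magnetic energy: U = ½LI².
U = ½(0.135 H)(11.3 A)² = 8.619 J.

U ≈ 8.62 J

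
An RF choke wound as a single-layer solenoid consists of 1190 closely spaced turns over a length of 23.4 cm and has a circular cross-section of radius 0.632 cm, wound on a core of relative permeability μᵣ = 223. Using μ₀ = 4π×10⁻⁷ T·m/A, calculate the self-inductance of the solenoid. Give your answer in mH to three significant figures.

L ≈ 213 mH

A = πr² = π(6.320×10^-3 m)² = 1.2548×10^-4 m².
For a long solenoid, L = μ₀μᵣN²A/ℓ.
L = (4π×10⁻⁷)(223)(1190)²(1.2548×10^-4)/(0.234 m) = 0.2128 H.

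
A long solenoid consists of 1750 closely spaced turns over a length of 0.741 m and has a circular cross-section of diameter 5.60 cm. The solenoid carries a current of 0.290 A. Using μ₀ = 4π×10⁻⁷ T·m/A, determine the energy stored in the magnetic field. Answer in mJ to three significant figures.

U ≈ 0.538 mJ

A = π(d/2)² = π(2.800×10^-2 m)² = 2.463×10^-3 m².
L = μ₀N²A/ℓ = (4π×10⁻⁷)(1750)²(2.463×10^-3)/(0.741) = 1.279×10^-2 H.
U = ½LI² = ½(1.279×10^-2)(0.290)² = 5.379×10^-4 J.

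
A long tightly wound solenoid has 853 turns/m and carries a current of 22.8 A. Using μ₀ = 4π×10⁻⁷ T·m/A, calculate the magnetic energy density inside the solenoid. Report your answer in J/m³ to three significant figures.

u ≈ 238 J/m³

B = μ₀nI = (4π×10⁻⁷)(853)(22.8) = 2.444×10^-2 T.
u = B²/(2μ₀) = (2.444×10^-2)²/(2×4π×10⁻⁷) = 237.7 J/m³.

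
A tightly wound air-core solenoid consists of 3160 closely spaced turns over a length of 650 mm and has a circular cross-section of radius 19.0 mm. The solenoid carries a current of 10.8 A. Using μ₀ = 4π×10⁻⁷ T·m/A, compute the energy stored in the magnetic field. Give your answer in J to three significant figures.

A = πr² = π(1.900×10^-2 m)² = 1.134×10^-3 m².
L = μ₀N²A/ℓ = (4π×10⁻⁷)(3160)²(1.134×10^-3)/(0.65) = 2.189×10^-2 H.
U = ½LI² = ½(2.189×10^-2)(10.8)² = 1.277 J.

U ≈ 1.28 J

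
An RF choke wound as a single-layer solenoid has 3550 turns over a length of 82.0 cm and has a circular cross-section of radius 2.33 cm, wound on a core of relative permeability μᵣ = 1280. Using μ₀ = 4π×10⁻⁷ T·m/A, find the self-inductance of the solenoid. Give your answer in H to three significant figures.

A = πr² = π(2.330×10^-2 m)² = 1.706×10^-3 m².
For a long solenoid, L = μ₀μᵣN²A/ℓ.
L = (4π×10⁻⁷)(1280)(3550)²(1.706×10^-3)/(0.82 m) = 42.16 H.

L ≈ 42.2 H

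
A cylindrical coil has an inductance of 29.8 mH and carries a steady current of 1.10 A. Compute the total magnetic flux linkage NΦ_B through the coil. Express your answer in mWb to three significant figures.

NΦ_B ≈ 32.8 mWb

From L = NΦ_B/I, the flux linkage is NΦ_B = LI.
NΦ_B = (2.980×10^-2 H)(1.10 A) = 3.278×10^-2 Wb.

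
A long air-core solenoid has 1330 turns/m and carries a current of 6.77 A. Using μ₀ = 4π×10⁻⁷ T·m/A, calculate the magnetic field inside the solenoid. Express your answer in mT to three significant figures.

B ≈ 11.3 mT

Inside a long solenoid, B = μ₀nI.
B = (4π×10⁻⁷)(1.330×10^3 m⁻¹)(6.77 A) = 1.131×10^-2 T.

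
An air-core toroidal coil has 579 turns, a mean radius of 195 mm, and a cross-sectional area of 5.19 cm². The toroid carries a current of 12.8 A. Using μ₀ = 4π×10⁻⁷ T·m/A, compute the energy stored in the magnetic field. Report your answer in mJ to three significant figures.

L = μ₀N²A/(2πR) = (4π×10⁻⁷)(579)²(5.190×10^-4)/(2π×0.195) = 1.7845×10^-4 H.
U = ½LI² = ½(1.7845×10^-4)(12.8)² = 1.462×10^-2 J.

U ≈ 14.6 mJ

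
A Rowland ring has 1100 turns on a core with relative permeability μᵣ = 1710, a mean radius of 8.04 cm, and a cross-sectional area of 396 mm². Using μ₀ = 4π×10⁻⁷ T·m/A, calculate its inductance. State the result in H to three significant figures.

L ≈ 2.04 H

For a thin toroid, L = μ₀μᵣN²A/(2πR).
L = (4π×10⁻⁷)(1710)(1100)²(3.960×10^-4) / (2π×8.040×10^-2 m) = 2.038 H.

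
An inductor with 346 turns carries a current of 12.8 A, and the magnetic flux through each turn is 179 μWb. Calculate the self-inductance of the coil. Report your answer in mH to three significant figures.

L ≈ 4.84 mH

Self-inductance is defined by L = NΦ_B/I (flux linkage over current).
L = (346)(1.790×10^-4 Wb)/(12.8 A) = 4.839×10^-3 H.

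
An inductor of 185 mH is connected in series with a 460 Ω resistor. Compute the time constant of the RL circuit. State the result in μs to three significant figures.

τ ≈ 402 μs

τ = L/R = (0.185 H)/(460 Ω) = 4.022×10^-4 s.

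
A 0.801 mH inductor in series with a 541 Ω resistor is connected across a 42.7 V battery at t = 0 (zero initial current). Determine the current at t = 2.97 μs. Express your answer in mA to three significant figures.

I ≈ 68.3 mA

τ = L/R = 8.010×10^-4/541 = 1.481×10^-6 s; final current I_∞ = ε/R = 42.7/541 = 7.893×10^-2 A.
I(t) = I_∞(1 − e^(−t/τ)) with t/τ = 2.006.
I = (7.893×10^-2)(1 − e^(−2.006)) = 6.831×10^-2 A.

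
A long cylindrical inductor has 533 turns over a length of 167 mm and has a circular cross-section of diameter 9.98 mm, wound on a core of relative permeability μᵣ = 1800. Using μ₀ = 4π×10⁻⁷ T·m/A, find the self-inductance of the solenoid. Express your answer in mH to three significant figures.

A = π(d/2)² = π(4.990×10^-3 m)² = 7.823×10^-5 m².
For a long solenoid, L = μ₀μᵣN²A/ℓ.
L = (4π×10⁻⁷)(1800)(533)²(7.823×10^-5)/(0.167 m) = 0.301 H.

L ≈ 301 mH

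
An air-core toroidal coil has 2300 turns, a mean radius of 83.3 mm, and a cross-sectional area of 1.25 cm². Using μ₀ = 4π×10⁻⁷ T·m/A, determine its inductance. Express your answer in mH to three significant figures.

For a thin toroid, L = μ₀N²A/(2πR).
L = (4π×10⁻⁷)(2300)²(1.250×10^-4) / (2π×8.330×10^-2 m) = 1.588×10^-3 H.

L ≈ 1.59 mH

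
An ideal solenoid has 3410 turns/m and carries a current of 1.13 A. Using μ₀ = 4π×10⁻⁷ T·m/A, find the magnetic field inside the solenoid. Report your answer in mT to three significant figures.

B ≈ 4.84 mT

Inside a long solenoid, B = μ₀nI.
B = (4π×10⁻⁷)(3.410×10^3 m⁻¹)(1.13 A) = 4.842×10^-3 T.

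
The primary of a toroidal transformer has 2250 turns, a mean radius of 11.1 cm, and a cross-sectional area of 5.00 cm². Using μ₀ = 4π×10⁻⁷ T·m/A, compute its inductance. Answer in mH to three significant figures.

L ≈ 4.56 mH

For a thin toroid, L = μ₀N²A/(2πR).
L = (4π×10⁻⁷)(2250)²(5.000×10^-4) / (2π×0.111 m) = 4.561×10^-3 H.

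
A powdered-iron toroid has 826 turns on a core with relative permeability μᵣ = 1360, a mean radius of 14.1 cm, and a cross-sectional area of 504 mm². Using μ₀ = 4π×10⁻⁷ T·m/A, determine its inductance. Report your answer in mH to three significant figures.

L ≈ 663 mH

For a thin toroid, L = μ₀μᵣN²A/(2πR).
L = (4π×10⁻⁷)(1360)(826)²(5.040×10^-4) / (2π×0.141 m) = 0.6633 H.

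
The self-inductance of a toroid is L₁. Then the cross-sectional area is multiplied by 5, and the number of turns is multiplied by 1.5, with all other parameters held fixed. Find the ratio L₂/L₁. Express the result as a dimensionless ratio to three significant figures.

For a toroid, L ∝ μᵣN²A/R.
L₂/L₁ = (5) × (1.5)^2 = 11.3.

L₂/L₁ = 11.3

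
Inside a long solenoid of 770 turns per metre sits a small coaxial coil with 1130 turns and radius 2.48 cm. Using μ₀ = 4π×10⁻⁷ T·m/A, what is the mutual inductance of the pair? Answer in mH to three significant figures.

The outer solenoid produces a uniform field B₁ = μ₀n₁I₁ across the inner coil,
so the flux linkage is N₂Φ = N₂B₁A₂ = μ₀n₁N₂A₂·I₁, giving M = μ₀n₁N₂A₂.
A₂ = πr² = π(2.480×10^-2 m)² = 1.932×10^-3 m².
M = (4π×10⁻⁷)(770)(1130)(1.932×10^-3) = 2.113×10^-3 H.

M ≈ 2.11 mH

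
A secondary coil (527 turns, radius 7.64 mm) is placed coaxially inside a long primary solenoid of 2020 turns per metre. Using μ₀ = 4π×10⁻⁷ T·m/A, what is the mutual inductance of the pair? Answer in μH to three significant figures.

The outer solenoid produces a uniform field B₁ = μ₀n₁I₁ across the inner coil,
so the flux linkage is N₂Φ = N₂B₁A₂ = μ₀n₁N₂A₂·I₁, giving M = μ₀n₁N₂A₂.
A₂ = πr² = π(7.640×10^-3 m)² = 1.834×10^-4 m².
M = (4π×10⁻⁷)(2020)(527)(1.834×10^-4) = 2.453×10^-4 H.

M ≈ 245 μH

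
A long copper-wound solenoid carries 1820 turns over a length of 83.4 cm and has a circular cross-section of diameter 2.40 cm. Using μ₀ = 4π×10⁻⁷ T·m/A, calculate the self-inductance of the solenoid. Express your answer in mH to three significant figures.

L ≈ 2.26 mH

A = π(d/2)² = π(1.200×10^-2 m)² = 4.524×10^-4 m².
For a long solenoid, L = μ₀N²A/ℓ.
L = (4π×10⁻⁷)(1820)²(4.524×10^-4)/(0.834 m) = 2.258×10^-3 H.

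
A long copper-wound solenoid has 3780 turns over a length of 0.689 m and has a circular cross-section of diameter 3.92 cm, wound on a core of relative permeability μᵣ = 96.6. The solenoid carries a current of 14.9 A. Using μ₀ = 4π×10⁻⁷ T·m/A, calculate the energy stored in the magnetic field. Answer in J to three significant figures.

U ≈ 337 J

A = π(d/2)² = π(1.960×10^-2 m)² = 1.207×10^-3 m².
L = μ₀μᵣN²A/ℓ = (4π×10⁻⁷)(96.6)(3780)²(1.207×10^-3)/(0.689) = 3.038 H.
U = ½LI² = ½(3.038)(14.9)² = 337.3 J.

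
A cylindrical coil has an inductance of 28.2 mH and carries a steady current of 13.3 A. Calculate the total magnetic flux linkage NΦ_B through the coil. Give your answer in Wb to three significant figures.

From L = NΦ_B/I, the flux linkage is NΦ_B = LI.
NΦ_B = (2.820×10^-2 H)(13.3 A) = 0.3751 Wb.

NΦ_B ≈ 0.375 Wb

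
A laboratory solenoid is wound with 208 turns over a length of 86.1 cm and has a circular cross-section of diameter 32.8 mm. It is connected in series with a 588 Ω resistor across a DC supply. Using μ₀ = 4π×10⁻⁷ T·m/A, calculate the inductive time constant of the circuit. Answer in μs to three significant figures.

A = π(d/2)² = π(1.640×10^-2 m)² = 8.450×10^-4 m².
L = μ₀N²A/ℓ = (4π×10⁻⁷)(208)²(8.450×10^-4)/(0.861) = 5.335×10^-5 H.
τ = L/R = (5.335×10^-5)/(588) = 9.074×10^-8 s.

τ ≈ 0.0907 μs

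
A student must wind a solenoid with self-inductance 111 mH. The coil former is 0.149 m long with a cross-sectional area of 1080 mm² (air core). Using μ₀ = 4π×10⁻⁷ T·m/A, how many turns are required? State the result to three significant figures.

N ≈ 3490 turns

A = 1080 mm² = 1.080×10^-3 m².
From L = μ₀N²A/ℓ, N = √(Lℓ / (μ₀A)).
N = √[(0.111)(0.149) / ((4π×10⁻⁷)×1.080×10^-3)] = √(1.219×10^7) ≈ 3490.9.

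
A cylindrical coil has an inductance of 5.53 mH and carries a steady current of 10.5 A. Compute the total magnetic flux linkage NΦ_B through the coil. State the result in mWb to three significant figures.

NΦ_B ≈ 58.1 mWb

From L = NΦ_B/I, the flux linkage is NΦ_B = LI.
NΦ_B = (5.530×10^-3 H)(10.5 A) = 5.807×10^-2 Wb.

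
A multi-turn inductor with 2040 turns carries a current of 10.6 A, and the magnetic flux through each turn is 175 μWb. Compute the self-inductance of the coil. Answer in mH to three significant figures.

L ≈ 33.7 mH

Self-inductance is defined by L = NΦ_B/I (flux linkage over current).
L = (2040)(1.750×10^-4 Wb)/(10.6 A) = 3.368×10^-2 H.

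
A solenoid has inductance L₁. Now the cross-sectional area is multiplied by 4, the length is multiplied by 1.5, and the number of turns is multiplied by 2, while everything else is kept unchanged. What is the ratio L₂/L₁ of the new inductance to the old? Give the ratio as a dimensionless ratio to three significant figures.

L₂/L₁ = 10.7

For a solenoid, L ∝ μᵣN²A/ℓ.
L₂/L₁ = (4) × (1.5)^-1 × (2)^2 = 10.7.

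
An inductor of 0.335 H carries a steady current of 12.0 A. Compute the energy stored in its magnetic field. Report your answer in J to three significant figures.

U ≈ 24.1 J

Stored magnetic energy: U = ½LI².
U = ½(0.335 H)(12.0 A)² = 24.12 J.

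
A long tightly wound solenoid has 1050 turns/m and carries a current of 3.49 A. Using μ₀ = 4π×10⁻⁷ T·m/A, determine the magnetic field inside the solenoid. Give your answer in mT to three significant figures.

Inside a long solenoid, B = μ₀nI.
B = (4π×10⁻⁷)(1.050×10^3 m⁻¹)(3.49 A) = 4.6049×10^-3 T.

B ≈ 4.60 mT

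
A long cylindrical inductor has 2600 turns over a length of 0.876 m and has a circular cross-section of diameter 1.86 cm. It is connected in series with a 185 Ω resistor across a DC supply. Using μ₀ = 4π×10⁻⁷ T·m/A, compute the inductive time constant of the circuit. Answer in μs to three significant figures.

A = π(d/2)² = π(9.300×10^-3 m)² = 2.717×10^-4 m².
L = μ₀N²A/ℓ = (4π×10⁻⁷)(2600)²(2.717×10^-4)/(0.876) = 2.6349×10^-3 H.
τ = L/R = (2.6349×10^-3)/(185) = 1.424×10^-5 s.

τ ≈ 14.2 μs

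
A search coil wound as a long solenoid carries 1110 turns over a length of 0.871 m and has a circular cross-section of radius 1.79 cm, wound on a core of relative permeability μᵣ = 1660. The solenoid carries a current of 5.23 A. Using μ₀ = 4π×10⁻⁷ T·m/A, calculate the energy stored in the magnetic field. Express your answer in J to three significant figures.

A = πr² = π(1.790×10^-2 m)² = 1.007×10^-3 m².
L = μ₀μᵣN²A/ℓ = (4π×10⁻⁷)(1660)(1110)²(1.007×10^-3)/(0.871) = 2.97 H.
U = ½LI² = ½(2.97)(5.23)² = 40.62 J.

U ≈ 40.6 J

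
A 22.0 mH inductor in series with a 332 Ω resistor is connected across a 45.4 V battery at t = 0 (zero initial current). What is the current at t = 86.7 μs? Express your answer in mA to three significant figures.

I ≈ 99.8 mA

τ = L/R = 2.200×10^-2/332 = 6.627×10^-5 s; final current I_∞ = ε/R = 45.4/332 = 0.1367 A.
I(t) = I_∞(1 − e^(−t/τ)) with t/τ = 1.308.
I = (0.1367)(1 − e^(−1.308)) = 9.979×10^-2 A.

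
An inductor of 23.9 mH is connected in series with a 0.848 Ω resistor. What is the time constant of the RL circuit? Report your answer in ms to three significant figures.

τ = L/R = (2.390×10^-2 H)/(0.848 Ω) = 2.818×10^-2 s.

τ ≈ 28.2 ms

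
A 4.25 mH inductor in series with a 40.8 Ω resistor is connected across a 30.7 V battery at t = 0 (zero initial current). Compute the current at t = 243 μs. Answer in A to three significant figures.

τ = L/R = 4.250×10^-3/40.8 = 1.042×10^-4 s; final current I_∞ = ε/R = 30.7/40.8 = 0.75245 A.
I(t) = I_∞(1 − e^(−t/τ)) with t/τ = 2.333.
I = (0.75245)(1 − e^(−2.333)) = 0.6794 A.

I ≈ 0.679 A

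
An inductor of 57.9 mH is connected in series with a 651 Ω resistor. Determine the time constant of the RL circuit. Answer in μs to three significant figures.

τ ≈ 88.9 μs

τ = L/R = (5.790×10^-2 H)/(651 Ω) = 8.894×10^-5 s.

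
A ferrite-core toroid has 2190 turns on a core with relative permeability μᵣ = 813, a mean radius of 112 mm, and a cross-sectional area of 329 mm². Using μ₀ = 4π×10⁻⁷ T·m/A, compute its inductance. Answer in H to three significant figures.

For a thin toroid, L = μ₀μᵣN²A/(2πR).
L = (4π×10⁻⁷)(813)(2190)²(3.290×10^-4) / (2π×0.112 m) = 2.291 H.

L ≈ 2.29 H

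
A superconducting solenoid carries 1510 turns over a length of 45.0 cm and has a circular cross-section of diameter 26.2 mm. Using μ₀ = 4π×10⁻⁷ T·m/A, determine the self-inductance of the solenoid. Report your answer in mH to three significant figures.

A = π(d/2)² = π(1.310×10^-2 m)² = 5.391×10^-4 m².
For a long solenoid, L = μ₀N²A/ℓ.
L = (4π×10⁻⁷)(1510)²(5.391×10^-4)/(0.45 m) = 3.433×10^-3 H.

L ≈ 3.43 mH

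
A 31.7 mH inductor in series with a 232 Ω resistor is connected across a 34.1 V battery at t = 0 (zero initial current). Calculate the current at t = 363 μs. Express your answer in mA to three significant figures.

I ≈ 137 mA

τ = L/R = 3.170×10^-2/232 = 1.366×10^-4 s; final current I_∞ = ε/R = 34.1/232 = 0.147 A.
I(t) = I_∞(1 − e^(−t/τ)) with t/τ = 2.657.
I = (0.147)(1 − e^(−2.657)) = 0.1367 A.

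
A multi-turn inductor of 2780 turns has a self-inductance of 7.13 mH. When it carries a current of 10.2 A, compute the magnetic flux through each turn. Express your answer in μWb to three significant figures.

From L = NΦ_B/I, the flux per turn is Φ_B = LI/N.
Φ_B = (7.130×10^-3 H)(10.2 A)/2780 = 2.616×10^-5 Wb.

Φ_B ≈ 26.2 μWb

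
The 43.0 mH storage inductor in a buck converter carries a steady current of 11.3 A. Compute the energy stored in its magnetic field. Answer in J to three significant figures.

Stored magnetic energy: U = ½LI².
U = ½(4.300×10^-2 H)(11.3 A)² = 2.745 J.

U ≈ 2.75 J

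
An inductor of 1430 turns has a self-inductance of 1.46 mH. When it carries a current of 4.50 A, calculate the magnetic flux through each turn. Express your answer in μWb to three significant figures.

Φ_B ≈ 4.59 μWb

From L = NΦ_B/I, the flux per turn is Φ_B = LI/N.
Φ_B = (1.460×10^-3 H)(4.50 A)/1430 = 4.594×10^-6 Wb.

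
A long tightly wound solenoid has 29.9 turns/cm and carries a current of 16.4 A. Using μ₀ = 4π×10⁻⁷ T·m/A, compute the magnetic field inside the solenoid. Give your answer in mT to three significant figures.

Inside a long solenoid, B = μ₀nI.
B = (4π×10⁻⁷)(2.990×10^3 m⁻¹)(16.4 A) = 6.162×10^-2 T.

B ≈ 61.6 mT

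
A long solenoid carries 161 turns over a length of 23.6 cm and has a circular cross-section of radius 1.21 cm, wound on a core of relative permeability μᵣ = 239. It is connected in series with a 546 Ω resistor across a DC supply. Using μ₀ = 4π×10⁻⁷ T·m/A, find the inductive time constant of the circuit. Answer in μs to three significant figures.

τ ≈ 27.8 μs

A = πr² = π(1.210×10^-2 m)² = 4.600×10^-4 m².
L = μ₀μᵣN²A/ℓ = (4π×10⁻⁷)(239)(161)²(4.600×10^-4)/(0.236) = 1.517×10^-2 H.
τ = L/R = (1.517×10^-2)/(546) = 2.779×10^-5 s.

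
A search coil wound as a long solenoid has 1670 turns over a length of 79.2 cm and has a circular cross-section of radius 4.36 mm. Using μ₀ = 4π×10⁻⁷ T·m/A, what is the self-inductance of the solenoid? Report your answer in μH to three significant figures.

A = πr² = π(4.360×10^-3 m)² = 5.972×10^-5 m².
For a long solenoid, L = μ₀N²A/ℓ.
L = (4π×10⁻⁷)(1670)²(5.972×10^-5)/(0.792 m) = 2.643×10^-4 H.

L ≈ 264 μH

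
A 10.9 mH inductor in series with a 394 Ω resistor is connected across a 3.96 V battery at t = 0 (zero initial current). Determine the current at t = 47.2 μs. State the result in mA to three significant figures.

I ≈ 8.23 mA

τ = L/R = 1.090×10^-2/394 = 2.766×10^-5 s; final current I_∞ = ε/R = 3.96/394 = 1.005×10^-2 A.
I(t) = I_∞(1 − e^(−t/τ)) with t/τ = 1.706.
I = (1.005×10^-2)(1 − e^(−1.706)) = 8.226×10^-3 A.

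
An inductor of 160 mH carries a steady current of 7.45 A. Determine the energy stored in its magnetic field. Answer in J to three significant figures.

Stored magnetic energy: U = ½LI².
U = ½(0.16 H)(7.45 A)² = 4.44 J.

U ≈ 4.44 J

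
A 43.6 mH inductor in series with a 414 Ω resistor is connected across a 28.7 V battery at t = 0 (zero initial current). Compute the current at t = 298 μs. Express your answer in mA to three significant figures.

I ≈ 65.2 mA

τ = L/R = 4.360×10^-2/414 = 1.053×10^-4 s; final current I_∞ = ε/R = 28.7/414 = 6.932×10^-2 A.
I(t) = I_∞(1 − e^(−t/τ)) with t/τ = 2.830.
I = (6.932×10^-2)(1 − e^(−2.830)) = 6.523×10^-2 A.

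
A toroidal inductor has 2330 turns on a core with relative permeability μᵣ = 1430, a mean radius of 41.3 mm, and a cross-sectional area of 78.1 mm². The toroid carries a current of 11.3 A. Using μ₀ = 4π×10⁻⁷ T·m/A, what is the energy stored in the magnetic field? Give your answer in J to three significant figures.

L = μ₀μᵣN²A/(2πR) = (4π×10⁻⁷)(1430)(2330)²(7.810×10^-5)/(2π×4.130×10^-2) = 2.936 H.
U = ½LI² = ½(2.936)(11.3)² = 187.46 J.

U ≈ 187 J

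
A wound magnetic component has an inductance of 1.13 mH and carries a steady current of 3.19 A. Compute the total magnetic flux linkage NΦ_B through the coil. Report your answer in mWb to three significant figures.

NΦ_B ≈ 3.60 mWb

From L = NΦ_B/I, the flux linkage is NΦ_B = LI.
NΦ_B = (1.130×10^-3 H)(3.19 A) = 3.6047×10^-3 Wb.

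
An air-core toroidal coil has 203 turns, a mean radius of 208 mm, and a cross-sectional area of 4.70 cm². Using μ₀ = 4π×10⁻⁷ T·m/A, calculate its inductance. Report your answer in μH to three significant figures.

L ≈ 18.6 μH

For a thin toroid, L = μ₀N²A/(2πR).
L = (4π×10⁻⁷)(203)²(4.700×10^-4) / (2π×0.208 m) = 1.862×10^-5 H.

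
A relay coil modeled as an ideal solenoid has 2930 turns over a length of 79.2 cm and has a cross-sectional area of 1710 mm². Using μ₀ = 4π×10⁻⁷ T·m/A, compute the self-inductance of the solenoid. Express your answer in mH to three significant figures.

L ≈ 23.3 mH

A = 1710 mm² = 1.710×10^-3 m².
For a long solenoid, L = μ₀N²A/ℓ.
L = (4π×10⁻⁷)(2930)²(1.710×10^-3)/(0.792 m) = 2.329×10^-2 H.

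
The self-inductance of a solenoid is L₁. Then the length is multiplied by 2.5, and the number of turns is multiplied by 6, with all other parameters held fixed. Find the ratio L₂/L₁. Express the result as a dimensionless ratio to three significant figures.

For a solenoid, L ∝ μᵣN²A/ℓ.
L₂/L₁ = (2.5)^-1 × (6)^2 = 14.4.

L₂/L₁ = 14.4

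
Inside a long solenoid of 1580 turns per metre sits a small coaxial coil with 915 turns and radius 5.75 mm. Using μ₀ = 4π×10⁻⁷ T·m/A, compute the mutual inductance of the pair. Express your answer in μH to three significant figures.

The outer solenoid produces a uniform field B₁ = μ₀n₁I₁ across the inner coil,
so the flux linkage is N₂Φ = N₂B₁A₂ = μ₀n₁N₂A₂·I₁, giving M = μ₀n₁N₂A₂.
A₂ = πr² = π(5.750×10^-3 m)² = 1.039×10^-4 m².
M = (4π×10⁻⁷)(1580)(915)(1.039×10^-4) = 1.887×10^-4 H.

M ≈ 189 μH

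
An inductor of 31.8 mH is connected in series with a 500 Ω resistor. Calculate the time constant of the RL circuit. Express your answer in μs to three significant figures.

τ ≈ 63.6 μs

τ = L/R = (3.180×10^-2 H)/(500 Ω) = 6.360×10^-5 s.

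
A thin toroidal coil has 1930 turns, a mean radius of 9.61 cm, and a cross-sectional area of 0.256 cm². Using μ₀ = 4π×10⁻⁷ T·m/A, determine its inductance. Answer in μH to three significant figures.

For a thin toroid, L = μ₀N²A/(2πR).
L = (4π×10⁻⁷)(1930)²(2.560×10^-5) / (2π×9.610×10^-2 m) = 1.9845×10^-4 H.

L ≈ 198 μH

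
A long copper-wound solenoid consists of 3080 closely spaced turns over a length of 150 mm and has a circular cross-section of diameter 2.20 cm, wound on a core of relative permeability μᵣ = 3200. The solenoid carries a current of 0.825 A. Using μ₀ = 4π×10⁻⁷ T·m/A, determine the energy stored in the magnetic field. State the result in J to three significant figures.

U ≈ 32.9 J

A = π(d/2)² = π(1.100×10^-2 m)² = 3.801×10^-4 m².
L = μ₀μᵣN²A/ℓ = (4π×10⁻⁷)(3200)(3080)²(3.801×10^-4)/(0.15) = 96.67 H.
U = ½LI² = ½(96.67)(0.825)² = 32.9 J.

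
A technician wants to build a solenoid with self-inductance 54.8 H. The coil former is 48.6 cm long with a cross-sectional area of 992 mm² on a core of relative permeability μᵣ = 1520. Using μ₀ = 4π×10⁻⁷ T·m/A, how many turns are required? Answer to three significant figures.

N ≈ 3750 turns

A = 992 mm² = 9.920×10^-4 m².
From L = μ₀μᵣN²A/ℓ, N = √(Lℓ / (μ₀μᵣA)).
N = √[(54.8)(0.486) / ((4π×10⁻⁷)(1520)×9.920×10^-4)] = √(1.406×10^7) ≈ 3749.1.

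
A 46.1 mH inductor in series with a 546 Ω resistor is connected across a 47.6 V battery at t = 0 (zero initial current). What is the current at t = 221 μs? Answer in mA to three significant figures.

τ = L/R = 4.610×10^-2/546 = 8.443×10^-5 s; final current I_∞ = ε/R = 47.6/546 = 8.718×10^-2 A.
I(t) = I_∞(1 − e^(−t/τ)) with t/τ = 2.617.
I = (8.718×10^-2)(1 − e^(−2.617)) = 8.082×10^-2 A.

I ≈ 80.8 mA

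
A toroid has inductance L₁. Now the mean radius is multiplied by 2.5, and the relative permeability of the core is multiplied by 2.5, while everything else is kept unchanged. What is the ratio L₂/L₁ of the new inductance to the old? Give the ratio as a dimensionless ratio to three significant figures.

For a toroid, L ∝ μᵣN²A/R.
L₂/L₁ = (2.5)^-1 × (2.5) = 1.00.

L₂/L₁ = 1.00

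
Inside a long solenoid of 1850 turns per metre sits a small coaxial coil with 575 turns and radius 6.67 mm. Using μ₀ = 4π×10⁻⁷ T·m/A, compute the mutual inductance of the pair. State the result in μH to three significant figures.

M ≈ 187 μH

The outer solenoid produces a uniform field B₁ = μ₀n₁I₁ across the inner coil,
so the flux linkage is N₂Φ = N₂B₁A₂ = μ₀n₁N₂A₂·I₁, giving M = μ₀n₁N₂A₂.
A₂ = πr² = π(6.670×10^-3 m)² = 1.398×10^-4 m².
M = (4π×10⁻⁷)(1850)(575)(1.398×10^-4) = 1.868×10^-4 H.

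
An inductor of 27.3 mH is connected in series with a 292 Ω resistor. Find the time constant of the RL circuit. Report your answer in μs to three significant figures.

τ = L/R = (2.730×10^-2 H)/(292 Ω) = 9.349×10^-5 s.

τ ≈ 93.5 μs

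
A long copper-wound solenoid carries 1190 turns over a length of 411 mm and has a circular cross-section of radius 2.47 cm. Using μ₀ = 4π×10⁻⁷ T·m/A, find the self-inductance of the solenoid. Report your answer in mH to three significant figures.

A = πr² = π(2.470×10^-2 m)² = 1.917×10^-3 m².
For a long solenoid, L = μ₀N²A/ℓ.
L = (4π×10⁻⁷)(1190)²(1.917×10^-3)/(0.411 m) = 8.299×10^-3 H.

L ≈ 8.30 mH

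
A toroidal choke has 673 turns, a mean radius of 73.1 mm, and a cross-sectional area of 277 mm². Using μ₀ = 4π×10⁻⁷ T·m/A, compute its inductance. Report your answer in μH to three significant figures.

L ≈ 343 μH

For a thin toroid, L = μ₀N²A/(2πR).
L = (4π×10⁻⁷)(673)²(2.770×10^-4) / (2π×7.310×10^-2 m) = 3.433×10^-4 H.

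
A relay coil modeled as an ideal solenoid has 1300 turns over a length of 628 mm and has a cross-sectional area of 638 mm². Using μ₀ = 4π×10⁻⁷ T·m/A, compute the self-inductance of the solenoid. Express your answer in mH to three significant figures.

L ≈ 2.16 mH

A = 638 mm² = 6.380×10^-4 m².
For a long solenoid, L = μ₀N²A/ℓ.
L = (4π×10⁻⁷)(1300)²(6.380×10^-4)/(0.628 m) = 2.158×10^-3 H.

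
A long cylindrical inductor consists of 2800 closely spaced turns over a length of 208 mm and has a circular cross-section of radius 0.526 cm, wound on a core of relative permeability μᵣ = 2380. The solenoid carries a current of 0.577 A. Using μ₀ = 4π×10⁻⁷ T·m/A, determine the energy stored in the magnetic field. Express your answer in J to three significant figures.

U ≈ 1.63 J

A = πr² = π(5.260×10^-3 m)² = 8.692×10^-5 m².
L = μ₀μᵣN²A/ℓ = (4π×10⁻⁷)(2380)(2800)²(8.692×10^-5)/(0.208) = 9.799 H.
U = ½LI² = ½(9.799)(0.577)² = 1.631 J.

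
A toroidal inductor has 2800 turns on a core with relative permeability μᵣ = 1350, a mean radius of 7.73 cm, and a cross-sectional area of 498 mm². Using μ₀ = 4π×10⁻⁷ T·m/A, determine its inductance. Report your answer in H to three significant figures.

L ≈ 13.6 H

For a thin toroid, L = μ₀μᵣN²A/(2πR).
L = (4π×10⁻⁷)(1350)(2800)²(4.980×10^-4) / (2π×7.730×10^-2 m) = 13.64 H.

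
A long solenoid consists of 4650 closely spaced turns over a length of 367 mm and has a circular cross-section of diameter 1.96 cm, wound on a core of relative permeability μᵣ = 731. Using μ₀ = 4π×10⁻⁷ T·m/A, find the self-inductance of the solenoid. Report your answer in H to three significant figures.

L ≈ 16.3 H

A = π(d/2)² = π(9.800×10^-3 m)² = 3.017×10^-4 m².
For a long solenoid, L = μ₀μᵣN²A/ℓ.
L = (4π×10⁻⁷)(731)(4650)²(3.017×10^-4)/(0.367 m) = 16.33 H.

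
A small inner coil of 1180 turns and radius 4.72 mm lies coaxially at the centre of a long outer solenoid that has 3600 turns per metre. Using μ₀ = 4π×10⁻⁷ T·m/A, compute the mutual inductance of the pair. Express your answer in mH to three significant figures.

The outer solenoid produces a uniform field B₁ = μ₀n₁I₁ across the inner coil,
so the flux linkage is N₂Φ = N₂B₁A₂ = μ₀n₁N₂A₂·I₁, giving M = μ₀n₁N₂A₂.
A₂ = πr² = π(4.720×10^-3 m)² = 6.999×10^-5 m².
M = (4π×10⁻⁷)(3600)(1180)(6.999×10^-5) = 3.736×10^-4 H.

M ≈ 0.374 mH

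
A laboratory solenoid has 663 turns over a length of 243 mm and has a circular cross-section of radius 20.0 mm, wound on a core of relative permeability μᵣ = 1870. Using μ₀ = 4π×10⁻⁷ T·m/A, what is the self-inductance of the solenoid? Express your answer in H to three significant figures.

L ≈ 5.34 H

A = πr² = π(2.000×10^-2 m)² = 1.257×10^-3 m².
For a long solenoid, L = μ₀μᵣN²A/ℓ.
L = (4π×10⁻⁷)(1870)(663)²(1.257×10^-3)/(0.243 m) = 5.342 H.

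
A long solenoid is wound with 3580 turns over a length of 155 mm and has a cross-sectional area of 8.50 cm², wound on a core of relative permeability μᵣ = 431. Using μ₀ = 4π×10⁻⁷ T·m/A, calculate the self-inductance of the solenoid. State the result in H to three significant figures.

L ≈ 38.1 H

A = 8.50 cm² = 8.500×10^-4 m².
For a long solenoid, L = μ₀μᵣN²A/ℓ.
L = (4π×10⁻⁷)(431)(3580)²(8.500×10^-4)/(0.155 m) = 38.07 H.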